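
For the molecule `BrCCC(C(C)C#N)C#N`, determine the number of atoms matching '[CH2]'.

2

Check the 10 heavy atoms by environment: 1× C (H3) → no; 2× C (H1) → no; 2× C (H2) → match; 2× C (H0) → no; 2× N (H0) → no; 1× Br (H0) → no.
That gives 2 matching atoms.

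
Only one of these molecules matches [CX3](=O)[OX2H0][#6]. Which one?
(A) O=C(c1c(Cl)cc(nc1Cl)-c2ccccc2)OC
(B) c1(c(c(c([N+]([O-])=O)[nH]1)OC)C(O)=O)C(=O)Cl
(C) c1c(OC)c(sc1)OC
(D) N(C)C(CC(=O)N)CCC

A

[CX3](=O)[OX2H0][#6] describes a carbonyl carbon bonded to an oxygen that is itself bonded to carbon (no H on that O) (an ester).
(A) contains a methyl-ester group (-C(=O)OCH3), which satisfies every atom and bond constraint.
(B) has a methoxy ether (-OCH3) but the ether oxygen is not adjacent to a C=O carbon.
(C) has a methoxy ether (-OCH3) but the ether oxygen is not adjacent to a C=O carbon.
(D) has a primary amide (-C(=O)NH2) but the carbonyl is bonded to N, not to an O-C linkage.
So the answer is (A).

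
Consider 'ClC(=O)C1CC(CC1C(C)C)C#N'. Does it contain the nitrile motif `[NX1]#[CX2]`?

Yes

The pattern [NX1]#[CX2] describes a nitrogen triple-bonded to a two-connected carbon — a nitrile.
The molecule carries a nitrile (-C#N), whose atoms satisfy every constraint of the query, so the pattern matches.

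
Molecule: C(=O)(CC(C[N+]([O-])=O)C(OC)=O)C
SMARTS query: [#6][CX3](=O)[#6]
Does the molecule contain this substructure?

The pattern [#6][CX3](=O)[#6] describes a carbonyl carbon (no H) flanked by two carbons — a ketone.
The molecule carries an acetyl/ketone group (-C(=O)CH3), whose atoms satisfy every constraint of the query, so the pattern matches.

Yes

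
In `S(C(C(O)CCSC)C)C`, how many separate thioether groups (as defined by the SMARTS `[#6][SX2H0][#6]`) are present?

[#6][SX2H0][#6] is the SMARTS for a thioether: an aliphatic sulfur bridging two carbons with no H on the sulfur.
The molecule carries 2 separate instances of a methylthio ether (-SCH3) meeting every constraint; each maps to a distinct set of atoms, giving 2 matches.

2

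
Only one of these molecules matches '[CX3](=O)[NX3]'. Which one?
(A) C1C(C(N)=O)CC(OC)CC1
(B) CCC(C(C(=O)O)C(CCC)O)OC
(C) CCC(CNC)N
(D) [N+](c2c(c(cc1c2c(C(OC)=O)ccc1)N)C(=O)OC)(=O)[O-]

A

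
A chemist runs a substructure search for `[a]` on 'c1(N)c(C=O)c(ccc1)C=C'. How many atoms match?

6

Check the 11 heavy atoms by environment: 6× c (aromatic) → match; 3× C → no; 1× O → no; 1× N → no.
That gives 6 matching atoms.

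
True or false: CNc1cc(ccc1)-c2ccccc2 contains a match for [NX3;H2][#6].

False

The pattern [NX3;H2][#6] describes a trivalent nitrogen with two H attached to carbon — a primary amine.
The closest candidate here is an N-methylamino group (-NHCH3), but the nitrogen bears two carbons and only one H (H1), not H2. No other fragment satisfies the full query, so there is no match.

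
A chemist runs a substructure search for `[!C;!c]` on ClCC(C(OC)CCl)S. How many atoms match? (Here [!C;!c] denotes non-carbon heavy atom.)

4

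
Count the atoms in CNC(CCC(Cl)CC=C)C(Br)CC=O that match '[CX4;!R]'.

8

The query [CX4;!R] means: aliphatic carbon with four total connections, not in a ring.
Check the 15 heavy atoms by environment: 8× C (X4, acyclic) → match; 1× N (X3, acyclic) → no; 1× Cl (X1, acyclic) → no; 1× Br (X1, acyclic) → no; 3× C (X3, acyclic) → no; 1× O (X1, acyclic) → no.
That gives 8 matching atoms.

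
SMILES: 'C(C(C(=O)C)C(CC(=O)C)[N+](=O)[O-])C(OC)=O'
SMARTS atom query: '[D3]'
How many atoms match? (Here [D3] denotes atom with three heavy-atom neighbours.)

Check the 17 heavy atoms by environment: 2× C (D2) → no; 5× C (D3) → match; 1× N (charge +1, D3) → match; 1× O (charge -1, D1) → no; 4× O (D1) → no; 3× C (D1) → no; 1× O (D2) → no.
Summing the matching environments: 5 + 1 = 6 matching atoms.

6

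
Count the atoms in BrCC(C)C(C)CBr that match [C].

6

Check the 8 heavy atoms by environment: 6× C → match; 2× Br → no.
That gives 6 matching atoms.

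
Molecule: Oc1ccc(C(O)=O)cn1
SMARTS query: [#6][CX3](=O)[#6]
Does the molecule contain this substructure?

No

The pattern [#6][CX3](=O)[#6] describes a carbonyl carbon (no H) flanked by two carbons — a ketone.
The closest candidate here is a carboxylic acid group (-C(=O)OH), but one neighbour of the carbonyl carbon is O, not C. No other fragment satisfies the full query, so there is no match.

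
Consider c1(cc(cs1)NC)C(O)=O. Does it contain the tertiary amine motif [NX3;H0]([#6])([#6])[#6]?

The pattern [NX3;H0]([#6])([#6])[#6] describes a trivalent nitrogen with no H, bonded to three carbons — a tertiary amine.
The closest candidate here is an N-methylamino group (-NHCH3), but the nitrogen still has one H (H1), not H0. No other fragment satisfies the full query, so there is no match.

No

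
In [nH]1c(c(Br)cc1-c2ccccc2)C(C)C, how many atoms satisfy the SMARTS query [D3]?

5

The query [D3] means: atom with exactly three heavy-atom neighbours.
Check the 15 heavy atoms by environment: 1× n (aromatic, D2) → no; 4× c (aromatic, D3) → match; 6× c (aromatic, D2) → no; 1× Br (D1) → no; 1× C (D3) → match; 2× C (D1) → no.
Summing the matching environments: 4 + 1 = 5 matching atoms.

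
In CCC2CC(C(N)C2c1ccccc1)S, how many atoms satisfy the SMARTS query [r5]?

5

Check the 15 heavy atoms by environment: 5× C (in 5-ring) → match; 1× N (acyclic) → no; 1× S (acyclic) → no; 6× c (aromatic, in 6-ring) → no; 2× C (acyclic) → no.
That gives 5 matching atoms.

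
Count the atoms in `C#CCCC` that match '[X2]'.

Check the 5 heavy atoms by environment: 3× C (X4) → no; 2× C (X2) → match.
That gives 2 matching atoms.

2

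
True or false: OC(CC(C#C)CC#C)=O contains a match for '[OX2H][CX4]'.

False

The pattern [OX2H][CX4] describes a hydroxyl oxygen bound to an sp3 (X4) carbon — an aliphatic alcohol.
The closest candidate here is a carboxylic acid group (-C(=O)OH), but the -OH is on a CX3 carbonyl carbon, not a CX4 carbon. No other fragment satisfies the full query, so there is no match.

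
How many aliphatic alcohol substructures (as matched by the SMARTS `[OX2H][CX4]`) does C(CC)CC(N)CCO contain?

1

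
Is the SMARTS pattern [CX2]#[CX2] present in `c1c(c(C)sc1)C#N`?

The pattern [CX2]#[CX2] describes a carbon-carbon triple bond — an alkyne.
The closest candidate here is a nitrile (-C#N), but the triple bond is C#N, not C#C. No other fragment satisfies the full query, so there is no match.

No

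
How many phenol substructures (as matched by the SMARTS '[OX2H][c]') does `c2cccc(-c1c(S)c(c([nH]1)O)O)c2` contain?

[OX2H][c] is the SMARTS for a phenol: a hydroxyl oxygen attached to an aromatic carbon.
The molecule carries 2 separate instances of a hydroxyl group (-OH) meeting every constraint; each maps to a distinct set of atoms, giving 2 matches.

2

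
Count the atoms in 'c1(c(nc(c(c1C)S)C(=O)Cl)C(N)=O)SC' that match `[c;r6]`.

Check the 16 heavy atoms by environment: 1× n (aromatic, in 6-ring) → no; 5× c (aromatic, in 6-ring) → match; 4× C (acyclic) → no; 2× O (acyclic) → no; 1× N (acyclic) → no; 2× S (acyclic) → no; 1× Cl (acyclic) → no.
That gives 5 matching atoms.

5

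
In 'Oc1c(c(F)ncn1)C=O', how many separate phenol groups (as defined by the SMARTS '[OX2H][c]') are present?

1

[OX2H][c] is the SMARTS for a phenol: a hydroxyl oxygen attached to an aromatic carbon.
Exactly one fragment in the molecule meets all constraints, giving 1 match.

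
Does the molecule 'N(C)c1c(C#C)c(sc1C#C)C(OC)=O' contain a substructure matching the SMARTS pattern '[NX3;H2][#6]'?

No

The pattern [NX3;H2][#6] describes a trivalent nitrogen with two H attached to carbon — a primary amine.
The closest candidate here is an N-methylamino group (-NHCH3), but the nitrogen bears two carbons and only one H (H1), not H2. No other fragment satisfies the full query, so there is no match.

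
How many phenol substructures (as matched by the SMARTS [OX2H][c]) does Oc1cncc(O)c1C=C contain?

2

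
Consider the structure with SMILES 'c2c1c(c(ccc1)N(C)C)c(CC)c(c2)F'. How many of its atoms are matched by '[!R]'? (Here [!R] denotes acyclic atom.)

The query [!R] means: !R matches any atom not in a ring.
Check the 16 heavy atoms by environment: 10× c (aromatic, in 6-ring) → no; 4× C (acyclic) → match; 1× F (acyclic) → match; 1× N (acyclic) → match.
Summing the matching environments: 4 + 1 + 1 = 6 matching atoms.

6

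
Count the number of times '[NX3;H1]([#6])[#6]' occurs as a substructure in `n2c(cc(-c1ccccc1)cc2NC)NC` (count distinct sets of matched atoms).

2

[NX3;H1]([#6])[#6] is the SMARTS for a secondary amine: a trivalent nitrogen with one H, bonded to two carbons.
The molecule carries 2 separate instances of an N-methylamino group (-NHCH3) meeting every constraint; each maps to a distinct set of atoms, giving 2 matches.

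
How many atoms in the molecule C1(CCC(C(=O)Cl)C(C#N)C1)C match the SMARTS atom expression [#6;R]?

The query [#6;R] means: carbon that is part of a ring.
Check the 12 heavy atoms by environment: 6× C (in 6-ring) → match; 3× C (acyclic) → no; 1× N (acyclic) → no; 1× O (acyclic) → no; 1× Cl (acyclic) → no.
That gives 6 matching atoms.

6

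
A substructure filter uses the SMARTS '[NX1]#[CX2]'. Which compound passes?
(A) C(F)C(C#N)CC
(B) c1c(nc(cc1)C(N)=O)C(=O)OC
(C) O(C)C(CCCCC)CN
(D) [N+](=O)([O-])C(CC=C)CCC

A

[NX1]#[CX2] describes a nitrogen triple-bonded to a two-connected carbon (a nitrile).
(A) contains a nitrile (-C#N), which satisfies every atom and bond constraint.
(B) has a primary amide (-C(=O)NH2) but the nitrogen is NX3, not NX1.
(C) has a primary amino group (-NH2) but the nitrogen is NX3 (three connections), not NX1 triple-bonded.
(D) has a nitro group (-[N+](=O)[O-]) but there is no C#N triple bond.
So the answer is (A).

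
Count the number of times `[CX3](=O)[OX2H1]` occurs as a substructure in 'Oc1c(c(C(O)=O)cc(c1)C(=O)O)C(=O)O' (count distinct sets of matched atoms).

[CX3](=O)[OX2H1] is the SMARTS for a carboxylic acid: an sp2 carbon double-bonded to O and single-bonded to an -OH oxygen.
The molecule carries 3 separate instances of a carboxylic acid group (-C(=O)OH) meeting every constraint; each maps to a distinct set of atoms, giving 3 matches.

3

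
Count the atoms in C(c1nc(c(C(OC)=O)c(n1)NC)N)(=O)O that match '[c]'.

The query [c] means: lowercase c matches aromatic carbon only.
Check the 16 heavy atoms by environment: 2× n (aromatic) → no; 4× c (aromatic) → match; 4× C → no; 4× O → no; 2× N → no.
That gives 4 matching atoms.

4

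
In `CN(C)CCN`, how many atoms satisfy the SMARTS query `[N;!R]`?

2

The query [N;!R] means: aliphatic nitrogen not in a ring.
Check the 6 heavy atoms by environment: 4× C (acyclic) → no; 2× N (acyclic) → match.
That gives 2 matching atoms.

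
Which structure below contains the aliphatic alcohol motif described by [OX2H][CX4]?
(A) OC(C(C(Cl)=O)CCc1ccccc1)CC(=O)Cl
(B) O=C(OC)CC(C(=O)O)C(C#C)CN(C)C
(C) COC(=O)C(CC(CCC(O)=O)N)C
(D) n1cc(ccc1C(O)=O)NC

[OX2H][CX4] describes a hydroxyl oxygen bound to an sp3 (X4) carbon (an aliphatic alcohol).
(A) contains a hydroxyl group (-OH), which satisfies every atom and bond constraint.
(B) has a carboxylic acid group (-C(=O)OH) but the -OH is on a CX3 carbonyl carbon, not a CX4 carbon.
(C) has a carboxylic acid group (-C(=O)OH) but the -OH is on a CX3 carbonyl carbon, not a CX4 carbon.
(D) has a carboxylic acid group (-C(=O)OH) but the -OH is on a CX3 carbonyl carbon, not a CX4 carbon.
So the answer is (A).

A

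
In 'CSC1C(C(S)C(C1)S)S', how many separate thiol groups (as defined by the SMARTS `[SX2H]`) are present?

3

[SX2H] is the SMARTS for a thiol: an aliphatic sulfur with two connections, one being H.
The molecule carries 3 separate instances of a thiol (-SH) meeting every constraint; each maps to a distinct set of atoms, giving 3 matches.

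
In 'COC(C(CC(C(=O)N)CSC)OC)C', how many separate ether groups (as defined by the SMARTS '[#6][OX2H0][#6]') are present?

[#6][OX2H0][#6] is the SMARTS for an ether: an aliphatic oxygen bridging two carbons with no H on the oxygen.
The molecule carries 2 separate instances of a methoxy ether (-OCH3) meeting every constraint; each maps to a distinct set of atoms, giving 2 matches.

2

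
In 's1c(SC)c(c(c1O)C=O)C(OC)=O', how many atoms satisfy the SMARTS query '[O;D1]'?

Check the 14 heavy atoms by environment: 1× s (aromatic, D2) → no; 4× c (aromatic, D3) → no; 3× O (D1) → match; 1× S (D2) → no; 2× C (D1) → no; 1× C (D2) → no; 1× C (D3) → no; 1× O (D2) → no.
That gives 3 matching atoms.

3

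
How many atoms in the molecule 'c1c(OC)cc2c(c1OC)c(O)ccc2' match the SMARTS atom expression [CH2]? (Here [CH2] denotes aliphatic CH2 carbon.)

0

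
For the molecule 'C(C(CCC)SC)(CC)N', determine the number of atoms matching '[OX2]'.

0

Check the 10 heavy atoms by environment: 8× C (X4) → no; 1× N (X3) → no; 1× S (X2) → no.
No environment satisfies the query, so 0 matching atoms.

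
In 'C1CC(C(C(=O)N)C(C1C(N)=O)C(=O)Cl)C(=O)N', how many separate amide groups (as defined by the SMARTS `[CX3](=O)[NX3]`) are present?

3

[CX3](=O)[NX3] is the SMARTS for an amide: a carbonyl carbon bonded to a trivalent nitrogen.
The molecule carries 3 separate instances of a primary amide (-C(=O)NH2) meeting every constraint; each maps to a distinct set of atoms, giving 3 matches.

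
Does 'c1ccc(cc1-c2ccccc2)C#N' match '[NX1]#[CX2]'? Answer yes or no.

Yes

The pattern [NX1]#[CX2] describes a nitrogen triple-bonded to a two-connected carbon — a nitrile.
The molecule carries a nitrile (-C#N), whose atoms satisfy every constraint of the query, so the pattern matches.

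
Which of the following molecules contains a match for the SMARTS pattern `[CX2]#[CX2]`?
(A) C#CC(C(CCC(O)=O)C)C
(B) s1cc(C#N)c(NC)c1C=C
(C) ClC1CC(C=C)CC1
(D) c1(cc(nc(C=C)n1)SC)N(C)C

A

[CX2]#[CX2] describes a carbon-carbon triple bond (an alkyne).
(A) contains an ethynyl group (-C#CH), which satisfies every atom and bond constraint.
(B) has a nitrile (-C#N) but the triple bond is C#N, not C#C.
(C) has a vinyl group (-CH=CH2) but the C=C is a double bond; both carbons are CX3, not CX2.
(D) has a vinyl group (-CH=CH2) but the C=C is a double bond; both carbons are CX3, not CX2.
So the answer is (A).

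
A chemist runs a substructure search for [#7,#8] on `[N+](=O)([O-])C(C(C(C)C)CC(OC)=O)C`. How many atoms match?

5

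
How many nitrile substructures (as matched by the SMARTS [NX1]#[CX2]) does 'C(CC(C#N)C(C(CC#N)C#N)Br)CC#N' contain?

4

[NX1]#[CX2] is the SMARTS for a nitrile: a nitrogen triple-bonded to a two-connected carbon.
The molecule carries 4 separate instances of a nitrile (-C#N) meeting every constraint; each maps to a distinct set of atoms, giving 4 matches.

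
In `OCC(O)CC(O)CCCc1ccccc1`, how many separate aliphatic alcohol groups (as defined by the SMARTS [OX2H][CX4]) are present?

3

[OX2H][CX4] is the SMARTS for an aliphatic alcohol: a hydroxyl oxygen bound to an sp3 (X4) carbon.
The molecule carries 3 separate instances of a hydroxyl group (-OH) meeting every constraint; each maps to a distinct set of atoms, giving 3 matches.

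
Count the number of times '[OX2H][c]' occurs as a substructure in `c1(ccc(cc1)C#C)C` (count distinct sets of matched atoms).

[OX2H][c] is the SMARTS for a phenol: a hydroxyl oxygen attached to an aromatic carbon.
No fragment in the molecule satisfies every constraint, giving 0 matches.

0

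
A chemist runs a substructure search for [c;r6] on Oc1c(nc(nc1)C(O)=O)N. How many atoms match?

4

The query [c;r6] means: aromatic carbon that belongs to a six-membered ring.
Check the 11 heavy atoms by environment: 2× n (aromatic, in 6-ring) → no; 4× c (aromatic, in 6-ring) → match; 3× O (acyclic) → no; 1× N (acyclic) → no; 1× C (acyclic) → no.
That gives 4 matching atoms.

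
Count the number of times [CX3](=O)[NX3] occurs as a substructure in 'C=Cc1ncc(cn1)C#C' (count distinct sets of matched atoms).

[CX3](=O)[NX3] is the SMARTS for an amide: a carbonyl carbon bonded to a trivalent nitrogen.
No fragment in the molecule satisfies every constraint, giving 0 matches.

0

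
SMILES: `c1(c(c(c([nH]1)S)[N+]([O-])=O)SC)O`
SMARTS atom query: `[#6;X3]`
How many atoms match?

Check the 12 heavy atoms by environment: 1× n (aromatic, X3) → no; 4× c (aromatic, X3) → match; 2× S (X2) → no; 1× N (charge +1, X3) → no; 1× O (charge -1, X1) → no; 1× O (X1) → no; 1× O (X2) → no; 1× C (X4) → no.
That gives 4 matching atoms.

4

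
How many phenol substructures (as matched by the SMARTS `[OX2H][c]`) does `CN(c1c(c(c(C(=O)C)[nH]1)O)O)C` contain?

2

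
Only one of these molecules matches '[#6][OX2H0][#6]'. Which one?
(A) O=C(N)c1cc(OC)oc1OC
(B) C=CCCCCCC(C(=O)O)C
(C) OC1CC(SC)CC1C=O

A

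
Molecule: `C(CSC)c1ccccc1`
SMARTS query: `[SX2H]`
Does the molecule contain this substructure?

No

The pattern [SX2H] describes an aliphatic sulfur with two connections, one being H — a thiol.
The closest candidate here is a methylthio ether (-SCH3), but the sulfur has H0 (bonded to two carbons), not H1. No other fragment satisfies the full query, so there is no match.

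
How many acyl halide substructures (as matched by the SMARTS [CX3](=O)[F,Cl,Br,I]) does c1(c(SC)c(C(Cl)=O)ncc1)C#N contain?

[CX3](=O)[F,Cl,Br,I] is the SMARTS for an acyl halide: a carbonyl carbon bonded to a halogen.
Exactly one fragment in the molecule meets all constraints, giving 1 match.

1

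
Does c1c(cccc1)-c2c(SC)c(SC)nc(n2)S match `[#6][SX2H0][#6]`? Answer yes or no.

The pattern [#6][SX2H0][#6] describes an aliphatic sulfur bridging two carbons with no H on the sulfur — a thioether.
The molecule carries a methylthio ether (-SCH3), whose atoms satisfy every constraint of the query, so the pattern matches.

Yes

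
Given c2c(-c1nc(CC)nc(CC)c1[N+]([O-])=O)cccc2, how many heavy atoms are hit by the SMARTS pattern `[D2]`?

Check the 19 heavy atoms by environment: 2× n (aromatic, D2) → match; 5× c (aromatic, D3) → no; 2× C (D2) → match; 2× C (D1) → no; 1× N (charge +1, D3) → no; 1× O (charge -1, D1) → no; 1× O (D1) → no; 5× c (aromatic, D2) → match.
Summing the matching environments: 2 + 2 + 5 = 9 matching atoms.

9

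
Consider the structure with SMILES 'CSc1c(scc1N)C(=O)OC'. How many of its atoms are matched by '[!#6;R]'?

The query [!#6;R] means: non-carbon atom that is part of a ring.
Check the 12 heavy atoms by environment: 1× s (aromatic, in 5-ring) → match; 4× c (aromatic, in 5-ring) → no; 1× S (acyclic) → no; 3× C (acyclic) → no; 1× N (acyclic) → no; 2× O (acyclic) → no.
That gives 1 matching atom.

1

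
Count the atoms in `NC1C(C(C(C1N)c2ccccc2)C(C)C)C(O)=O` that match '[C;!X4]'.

1

The query [C;!X4] means: aliphatic carbon that does not have four total connections.
Check the 19 heavy atoms by environment: 8× C (X4) → no; 2× N (X3) → no; 6× c (aromatic, X3) → no; 1× C (X3) → match; 1× O (X1) → no; 1× O (X2) → no.
That gives 1 matching atom.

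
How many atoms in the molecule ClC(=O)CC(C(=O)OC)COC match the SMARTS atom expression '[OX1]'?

2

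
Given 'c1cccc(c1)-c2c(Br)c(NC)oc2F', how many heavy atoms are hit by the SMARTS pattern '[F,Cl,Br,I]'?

2

Check the 15 heavy atoms by environment: 1× o (aromatic) → no; 10× c (aromatic) → no; 1× Br → match; 1× N → no; 1× C → no; 1× F → match.
Summing the matching environments: 1 + 1 = 2 matching atoms.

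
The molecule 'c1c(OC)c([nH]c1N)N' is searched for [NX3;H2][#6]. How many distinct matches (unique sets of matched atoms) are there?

[NX3;H2][#6] is the SMARTS for a primary amine: a trivalent nitrogen with two H attached to carbon.
The molecule carries 2 separate instances of a primary amino group (-NH2) meeting every constraint; each maps to a distinct set of atoms, giving 2 matches.

2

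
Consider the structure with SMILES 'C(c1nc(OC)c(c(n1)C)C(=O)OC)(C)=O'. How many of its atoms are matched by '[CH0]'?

The query [CH0] means: aliphatic carbon with no attached hydrogen.
Check the 16 heavy atoms by environment: 2× n (aromatic, H0) → no; 4× c (aromatic, H0) → no; 2× C (H0) → match; 4× O (H0) → no; 4× C (H3) → no.
That gives 2 matching atoms.

2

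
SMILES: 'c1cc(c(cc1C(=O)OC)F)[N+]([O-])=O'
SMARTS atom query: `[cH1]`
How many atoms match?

3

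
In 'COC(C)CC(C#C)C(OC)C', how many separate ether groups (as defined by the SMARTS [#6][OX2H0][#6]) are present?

[#6][OX2H0][#6] is the SMARTS for an ether: an aliphatic oxygen bridging two carbons with no H on the oxygen.
The molecule carries 2 separate instances of a methoxy ether (-OCH3) meeting every constraint; each maps to a distinct set of atoms, giving 2 matches.

2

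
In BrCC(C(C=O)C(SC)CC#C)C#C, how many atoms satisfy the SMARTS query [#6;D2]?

5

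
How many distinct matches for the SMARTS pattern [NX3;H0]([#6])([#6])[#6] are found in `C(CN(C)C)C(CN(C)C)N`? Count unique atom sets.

[NX3;H0]([#6])([#6])[#6] is the SMARTS for a tertiary amine: a trivalent nitrogen with no H, bonded to three carbons.
The molecule carries 2 separate instances of a dimethylamino group (-N(CH3)2) meeting every constraint; each maps to a distinct set of atoms, giving 2 matches.

2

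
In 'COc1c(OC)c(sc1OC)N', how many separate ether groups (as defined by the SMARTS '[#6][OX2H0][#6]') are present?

3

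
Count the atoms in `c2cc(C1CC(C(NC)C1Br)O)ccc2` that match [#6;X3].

6

The query [#6;X3] means: any carbon (aromatic or not) with three total connections.
Check the 15 heavy atoms by environment: 6× C (X4) → no; 1× O (X2) → no; 1× N (X3) → no; 6× c (aromatic, X3) → match; 1× Br (X1) → no.
That gives 6 matching atoms.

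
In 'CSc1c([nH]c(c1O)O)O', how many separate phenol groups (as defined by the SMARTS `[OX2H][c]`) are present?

3

[OX2H][c] is the SMARTS for a phenol: a hydroxyl oxygen attached to an aromatic carbon.
The molecule carries 3 separate instances of a hydroxyl group (-OH) meeting every constraint; each maps to a distinct set of atoms, giving 3 matches.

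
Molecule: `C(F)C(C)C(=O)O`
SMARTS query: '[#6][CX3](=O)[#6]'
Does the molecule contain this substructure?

No

The pattern [#6][CX3](=O)[#6] describes a carbonyl carbon (no H) flanked by two carbons — a ketone.
The closest candidate here is a carboxylic acid group (-C(=O)OH), but one neighbour of the carbonyl carbon is O, not C. No other fragment satisfies the full query, so there is no match.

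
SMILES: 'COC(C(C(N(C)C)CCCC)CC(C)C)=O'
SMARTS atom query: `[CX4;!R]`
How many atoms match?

13

The query [CX4;!R] means: aliphatic carbon with four total connections, not in a ring.
Check the 17 heavy atoms by environment: 13× C (X4, acyclic) → match; 1× N (X3, acyclic) → no; 1× C (X3, acyclic) → no; 1× O (X1, acyclic) → no; 1× O (X2, acyclic) → no.
That gives 13 matching atoms.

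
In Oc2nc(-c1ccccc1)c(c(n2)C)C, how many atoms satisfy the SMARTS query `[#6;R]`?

The query [#6;R] means: carbon that is part of a ring.
Check the 15 heavy atoms by environment: 2× n (aromatic, in 6-ring) → no; 10× c (aromatic, in 6-ring) → match; 2× C (acyclic) → no; 1× O (acyclic) → no.
That gives 10 matching atoms.

10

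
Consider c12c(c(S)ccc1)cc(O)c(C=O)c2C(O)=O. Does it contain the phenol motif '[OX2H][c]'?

The pattern [OX2H][c] describes a hydroxyl oxygen attached to an aromatic carbon — a phenol.
The molecule carries a hydroxyl group (-OH), whose atoms satisfy every constraint of the query, so the pattern matches.

Yes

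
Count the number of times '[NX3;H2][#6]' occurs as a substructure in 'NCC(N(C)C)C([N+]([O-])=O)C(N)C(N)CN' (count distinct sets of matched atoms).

4

[NX3;H2][#6] is the SMARTS for a primary amine: a trivalent nitrogen with two H attached to carbon.
The molecule carries 4 separate instances of a primary amino group (-NH2) meeting every constraint; each maps to a distinct set of atoms, giving 4 matches.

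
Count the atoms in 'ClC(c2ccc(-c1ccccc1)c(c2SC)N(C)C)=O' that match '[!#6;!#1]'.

4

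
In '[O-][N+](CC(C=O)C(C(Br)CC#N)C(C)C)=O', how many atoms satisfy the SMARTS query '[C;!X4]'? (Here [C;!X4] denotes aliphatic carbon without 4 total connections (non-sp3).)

Check the 16 heavy atoms by environment: 8× C (X4) → no; 1× Br (X1) → no; 1× C (X3) → match; 2× O (X1) → no; 1× N (charge +1, X3) → no; 1× O (charge -1, X1) → no; 1× C (X2) → match; 1× N (X1) → no.
Summing the matching environments: 1 + 1 = 2 matching atoms.

2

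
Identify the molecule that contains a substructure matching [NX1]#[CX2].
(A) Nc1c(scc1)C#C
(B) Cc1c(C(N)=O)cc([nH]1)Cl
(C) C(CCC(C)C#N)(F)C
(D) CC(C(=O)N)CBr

[NX1]#[CX2] describes a nitrogen triple-bonded to a two-connected carbon (a nitrile).
(A) has a primary amino group (-NH2) but the nitrogen is NX3 (three connections), not NX1 triple-bonded.
(B) has a primary amide (-C(=O)NH2) but the nitrogen is NX3, not NX1.
(C) contains a nitrile (-C#N), which satisfies every atom and bond constraint.
(D) has a primary amide (-C(=O)NH2) but the nitrogen is NX3, not NX1.
So the answer is (C).

C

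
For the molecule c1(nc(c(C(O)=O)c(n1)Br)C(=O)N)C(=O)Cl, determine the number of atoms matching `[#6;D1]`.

0

The query [#6;D1] means: carbon bonded to exactly one heavy atom.
Check the 16 heavy atoms by environment: 2× n (aromatic, D2) → no; 4× c (aromatic, D3) → no; 3× C (D3) → no; 4× O (D1) → no; 1× Cl (D1) → no; 1× Br (D1) → no; 1× N (D1) → no.
No environment satisfies the query, so 0 matching atoms.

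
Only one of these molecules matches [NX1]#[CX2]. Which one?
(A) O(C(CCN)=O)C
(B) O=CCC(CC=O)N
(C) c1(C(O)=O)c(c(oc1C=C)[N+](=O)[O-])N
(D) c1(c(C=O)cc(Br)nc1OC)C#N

D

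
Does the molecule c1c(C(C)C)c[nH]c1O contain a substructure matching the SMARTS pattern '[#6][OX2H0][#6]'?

No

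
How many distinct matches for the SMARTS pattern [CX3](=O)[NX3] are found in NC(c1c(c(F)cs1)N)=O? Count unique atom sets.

[CX3](=O)[NX3] is the SMARTS for an amide: a carbonyl carbon bonded to a trivalent nitrogen.
Exactly one fragment in the molecule meets all constraints, giving 1 match.

1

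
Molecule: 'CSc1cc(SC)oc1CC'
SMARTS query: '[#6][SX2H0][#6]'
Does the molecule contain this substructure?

Yes

The pattern [#6][SX2H0][#6] describes an aliphatic sulfur bridging two carbons with no H on the sulfur — a thioether.
The molecule carries a methylthio ether (-SCH3), whose atoms satisfy every constraint of the query, so the pattern matches.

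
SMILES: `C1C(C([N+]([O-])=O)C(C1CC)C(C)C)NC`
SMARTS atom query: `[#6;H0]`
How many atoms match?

0

Check the 15 heavy atoms by environment: 2× C (H2) → no; 5× C (H1) → no; 4× C (H3) → no; 1× N (charge +1, H0) → no; 1× O (charge -1, H0) → no; 1× O (H0) → no; 1× N (H1) → no.
No environment satisfies the query, so 0 matching atoms.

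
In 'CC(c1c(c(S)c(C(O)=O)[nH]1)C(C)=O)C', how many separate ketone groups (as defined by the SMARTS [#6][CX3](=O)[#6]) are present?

[#6][CX3](=O)[#6] is the SMARTS for a ketone: a carbonyl carbon (no H) flanked by two carbons.
Exactly one fragment in the molecule meets all constraints, giving 1 match.

1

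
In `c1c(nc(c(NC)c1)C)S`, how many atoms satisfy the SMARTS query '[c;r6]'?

5

Check the 10 heavy atoms by environment: 1× n (aromatic, in 6-ring) → no; 5× c (aromatic, in 6-ring) → match; 2× C (acyclic) → no; 1× N (acyclic) → no; 1× S (acyclic) → no.
That gives 5 matching atoms.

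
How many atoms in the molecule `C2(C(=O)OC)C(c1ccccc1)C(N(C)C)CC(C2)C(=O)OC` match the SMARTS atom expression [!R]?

11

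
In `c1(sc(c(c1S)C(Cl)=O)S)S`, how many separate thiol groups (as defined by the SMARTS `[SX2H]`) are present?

3

[SX2H] is the SMARTS for a thiol: an aliphatic sulfur with two connections, one being H.
The molecule carries 3 separate instances of a thiol (-SH) meeting every constraint; each maps to a distinct set of atoms, giving 3 matches.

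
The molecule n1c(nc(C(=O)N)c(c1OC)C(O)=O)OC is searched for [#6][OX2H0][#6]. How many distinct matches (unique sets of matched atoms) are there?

2

[#6][OX2H0][#6] is the SMARTS for an ether: an aliphatic oxygen bridging two carbons with no H on the oxygen.
The molecule carries 2 separate instances of a methoxy ether (-OCH3) meeting every constraint; each maps to a distinct set of atoms, giving 2 matches.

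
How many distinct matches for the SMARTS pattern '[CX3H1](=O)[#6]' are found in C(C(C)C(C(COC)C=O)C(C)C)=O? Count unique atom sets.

2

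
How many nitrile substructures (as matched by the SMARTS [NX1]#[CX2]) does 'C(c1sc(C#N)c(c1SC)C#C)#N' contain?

2

[NX1]#[CX2] is the SMARTS for a nitrile: a nitrogen triple-bonded to a two-connected carbon.
The molecule carries 2 separate instances of a nitrile (-C#N) meeting every constraint; each maps to a distinct set of atoms, giving 2 matches.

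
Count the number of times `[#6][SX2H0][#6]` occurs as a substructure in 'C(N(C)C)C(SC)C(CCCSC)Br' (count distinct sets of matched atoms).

2

[#6][SX2H0][#6] is the SMARTS for a thioether: an aliphatic sulfur bridging two carbons with no H on the sulfur.
The molecule carries 2 separate instances of a methylthio ether (-SCH3) meeting every constraint; each maps to a distinct set of atoms, giving 2 matches.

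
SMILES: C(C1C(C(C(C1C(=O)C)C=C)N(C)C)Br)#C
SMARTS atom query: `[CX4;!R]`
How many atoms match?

3

The query [CX4;!R] means: aliphatic carbon with four total connections, not in a ring.
Check the 16 heavy atoms by environment: 5× C (X4, in 5-ring) → no; 3× C (X3, acyclic) → no; 1× O (X1, acyclic) → no; 3× C (X4, acyclic) → match; 1× Br (X1, acyclic) → no; 2× C (X2, acyclic) → no; 1× N (X3, acyclic) → no.
That gives 3 matching atoms.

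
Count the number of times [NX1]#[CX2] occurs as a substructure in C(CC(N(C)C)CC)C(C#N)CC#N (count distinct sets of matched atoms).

2

[NX1]#[CX2] is the SMARTS for a nitrile: a nitrogen triple-bonded to a two-connected carbon.
The molecule carries 2 separate instances of a nitrile (-C#N) meeting every constraint; each maps to a distinct set of atoms, giving 2 matches.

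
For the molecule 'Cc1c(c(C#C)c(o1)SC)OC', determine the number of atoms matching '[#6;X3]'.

4

The query [#6;X3] means: any carbon (aromatic or not) with three total connections.
Check the 12 heavy atoms by environment: 1× o (aromatic, X2) → no; 4× c (aromatic, X3) → match; 1× O (X2) → no; 3× C (X4) → no; 1× S (X2) → no; 2× C (X2) → no.
That gives 4 matching atoms.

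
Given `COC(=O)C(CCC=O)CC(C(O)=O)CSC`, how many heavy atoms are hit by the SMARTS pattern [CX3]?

3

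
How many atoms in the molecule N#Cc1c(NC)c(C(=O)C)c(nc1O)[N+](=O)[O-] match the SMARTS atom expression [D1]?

Check the 17 heavy atoms by environment: 1× n (aromatic, D2) → no; 5× c (aromatic, D3) → no; 1× N (D2) → no; 2× C (D1) → match; 3× O (D1) → match; 1× C (D3) → no; 1× C (D2) → no; 1× N (D1) → match; 1× N (charge +1, D3) → no; 1× O (charge -1, D1) → match.
Summing the matching environments: 2 + 3 + 1 + 1 = 7 matching atoms.

7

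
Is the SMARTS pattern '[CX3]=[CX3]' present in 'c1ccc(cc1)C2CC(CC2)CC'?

No

The pattern [CX3]=[CX3] describes a non-aromatic C=C double bond between two sp2 carbons — an alkene.
The closest candidate here is an ethyl group (-CH2CH3), but its C-C bond is a single bond between CX4 carbons, not CX3=CX3. No other fragment satisfies the full query, so there is no match.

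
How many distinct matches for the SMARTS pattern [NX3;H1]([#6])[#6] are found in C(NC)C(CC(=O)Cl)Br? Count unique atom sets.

1

[NX3;H1]([#6])[#6] is the SMARTS for a secondary amine: a trivalent nitrogen with one H, bonded to two carbons.
Exactly one fragment in the molecule meets all constraints, giving 1 match.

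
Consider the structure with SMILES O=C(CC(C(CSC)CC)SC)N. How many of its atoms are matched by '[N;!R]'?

1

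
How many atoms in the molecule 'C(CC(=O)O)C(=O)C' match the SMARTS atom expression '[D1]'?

The query [D1] means: atom with exactly one heavy-atom neighbour (degree 1).
Check the 8 heavy atoms by environment: 2× C (D2) → no; 2× C (D3) → no; 3× O (D1) → match; 1× C (D1) → match.
Summing the matching environments: 3 + 1 = 4 matching atoms.

4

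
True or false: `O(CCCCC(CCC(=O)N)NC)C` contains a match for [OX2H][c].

The pattern [OX2H][c] describes a hydroxyl oxygen attached to an aromatic carbon — a phenol.
The closest candidate here is a methoxy ether (-OCH3), but the oxygen has H0, not H1. No other fragment satisfies the full query, so there is no match.

False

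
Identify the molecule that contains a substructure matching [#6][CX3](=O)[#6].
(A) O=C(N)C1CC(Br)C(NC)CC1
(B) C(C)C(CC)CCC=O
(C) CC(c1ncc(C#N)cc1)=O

[#6][CX3](=O)[#6] describes a carbonyl carbon (no H) flanked by two carbons (a ketone).
(A) has a primary amide (-C(=O)NH2) but one neighbour of the carbonyl carbon is N, not C.
(B) has an aldehyde (-CHO) but the carbonyl carbon has H1, so it is not flanked by two carbons.
(C) contains an acetyl/ketone group (-C(=O)CH3), which satisfies every atom and bond constraint.
So the answer is (C).

C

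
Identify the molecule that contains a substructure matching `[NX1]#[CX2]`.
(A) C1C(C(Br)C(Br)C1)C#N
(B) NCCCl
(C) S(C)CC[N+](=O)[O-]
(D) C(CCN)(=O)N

A

[NX1]#[CX2] describes a nitrogen triple-bonded to a two-connected carbon (a nitrile).
(A) contains a nitrile (-C#N), which satisfies every atom and bond constraint.
(B) has a primary amino group (-NH2) but the nitrogen is NX3 (three connections), not NX1 triple-bonded.
(C) has a nitro group (-[N+](=O)[O-]) but there is no C#N triple bond.
(D) has a primary amino group (-NH2) but the nitrogen is NX3 (three connections), not NX1 triple-bonded.
So the answer is (A).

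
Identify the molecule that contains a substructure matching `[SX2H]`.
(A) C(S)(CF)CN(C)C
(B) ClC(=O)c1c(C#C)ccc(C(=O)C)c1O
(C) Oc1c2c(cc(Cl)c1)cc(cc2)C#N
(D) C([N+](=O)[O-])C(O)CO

[SX2H] describes an aliphatic sulfur with two connections, one being H (a thiol).
(A) contains a thiol (-SH), which satisfies every atom and bond constraint.
(B) has a hydroxyl group (-OH) but it is an -OH, not an -SH.
(C) has a hydroxyl group (-OH) but it is an -OH, not an -SH.
(D) has a hydroxyl group (-OH) but it is an -OH, not an -SH.
So the answer is (A).

A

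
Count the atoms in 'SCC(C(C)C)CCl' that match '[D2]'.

2

The query [D2] means: atom with exactly two heavy-atom neighbours.
Check the 8 heavy atoms by environment: 2× C (D2) → match; 2× C (D3) → no; 1× Cl (D1) → no; 1× S (D1) → no; 2× C (D1) → no.
That gives 2 matching atoms.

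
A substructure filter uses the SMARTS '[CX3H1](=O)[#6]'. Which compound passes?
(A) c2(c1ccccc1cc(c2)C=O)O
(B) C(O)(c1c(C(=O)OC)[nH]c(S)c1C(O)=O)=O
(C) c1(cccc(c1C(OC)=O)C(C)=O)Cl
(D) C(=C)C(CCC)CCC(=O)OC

A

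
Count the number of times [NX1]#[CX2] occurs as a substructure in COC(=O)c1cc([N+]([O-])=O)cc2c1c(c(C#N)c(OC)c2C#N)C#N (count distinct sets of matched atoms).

3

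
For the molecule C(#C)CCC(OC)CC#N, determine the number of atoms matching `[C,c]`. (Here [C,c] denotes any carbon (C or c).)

8

The query [C,c] means: comma = OR; matches aliphatic or aromatic carbon — same as #6.
Check the 10 heavy atoms by environment: 8× C → match; 1× O → no; 1× N → no.
That gives 8 matching atoms.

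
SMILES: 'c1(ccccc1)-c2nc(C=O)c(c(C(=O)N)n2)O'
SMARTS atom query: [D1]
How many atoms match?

Check the 18 heavy atoms by environment: 2× n (aromatic, D2) → no; 5× c (aromatic, D3) → no; 5× c (aromatic, D2) → no; 1× C (D2) → no; 3× O (D1) → match; 1× C (D3) → no; 1× N (D1) → match.
Summing the matching environments: 3 + 1 = 4 matching atoms.

4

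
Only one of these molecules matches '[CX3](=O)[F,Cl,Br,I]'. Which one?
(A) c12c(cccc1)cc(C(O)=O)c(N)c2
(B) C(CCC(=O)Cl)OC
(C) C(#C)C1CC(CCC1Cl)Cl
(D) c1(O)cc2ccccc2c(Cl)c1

B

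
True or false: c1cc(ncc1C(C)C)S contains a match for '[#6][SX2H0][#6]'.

False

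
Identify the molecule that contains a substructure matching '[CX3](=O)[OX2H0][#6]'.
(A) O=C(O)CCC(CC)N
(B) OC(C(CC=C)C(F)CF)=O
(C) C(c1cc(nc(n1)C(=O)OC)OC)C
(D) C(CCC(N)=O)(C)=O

C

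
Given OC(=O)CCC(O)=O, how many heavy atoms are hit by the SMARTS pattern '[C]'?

The query [C] means: uppercase C matches aliphatic (non-aromatic) carbon only.
Check the 8 heavy atoms by environment: 4× C → match; 4× O → no.
That gives 4 matching atoms.

4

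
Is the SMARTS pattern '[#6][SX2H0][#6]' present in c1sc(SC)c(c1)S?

Yes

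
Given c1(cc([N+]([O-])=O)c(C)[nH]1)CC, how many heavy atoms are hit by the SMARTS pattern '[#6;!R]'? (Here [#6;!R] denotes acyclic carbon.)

3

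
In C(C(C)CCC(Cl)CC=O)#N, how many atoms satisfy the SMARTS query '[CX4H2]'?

3

The query [CX4H2] means: sp3 carbon (X4) with exactly two hydrogens.
Check the 11 heavy atoms by environment: 1× C (H3, X4) → no; 2× C (H1, X4) → no; 3× C (H2, X4) → match; 1× C (H1, X3) → no; 1× O (H0, X1) → no; 1× Cl (H0, X1) → no; 1× C (H0, X2) → no; 1× N (H0, X1) → no.
That gives 3 matching atoms.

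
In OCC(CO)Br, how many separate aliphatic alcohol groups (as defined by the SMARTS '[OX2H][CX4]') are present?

2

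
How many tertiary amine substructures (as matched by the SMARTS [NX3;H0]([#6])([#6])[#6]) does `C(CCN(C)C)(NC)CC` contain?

1

[NX3;H0]([#6])([#6])[#6] is the SMARTS for a tertiary amine: a trivalent nitrogen with no H, bonded to three carbons.
Exactly one fragment in the molecule meets all constraints, giving 1 match.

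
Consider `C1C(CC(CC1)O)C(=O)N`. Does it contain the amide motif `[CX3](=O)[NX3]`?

Yes

The pattern [CX3](=O)[NX3] describes a carbonyl carbon bonded to a trivalent nitrogen — an amide.
The molecule carries a primary amide (-C(=O)NH2), whose atoms satisfy every constraint of the query, so the pattern matches.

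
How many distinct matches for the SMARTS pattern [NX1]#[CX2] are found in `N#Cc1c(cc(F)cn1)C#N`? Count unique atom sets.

2

[NX1]#[CX2] is the SMARTS for a nitrile: a nitrogen triple-bonded to a two-connected carbon.
The molecule carries 2 separate instances of a nitrile (-C#N) meeting every constraint; each maps to a distinct set of atoms, giving 2 matches.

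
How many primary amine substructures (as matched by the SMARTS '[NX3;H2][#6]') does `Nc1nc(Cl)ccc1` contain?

[NX3;H2][#6] is the SMARTS for a primary amine: a trivalent nitrogen with two H attached to carbon.
Exactly one fragment in the molecule meets all constraints, giving 1 match.

1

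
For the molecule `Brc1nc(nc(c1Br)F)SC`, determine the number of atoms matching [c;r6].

The query [c;r6] means: aromatic carbon that belongs to a six-membered ring.
Check the 11 heavy atoms by environment: 2× n (aromatic, in 6-ring) → no; 4× c (aromatic, in 6-ring) → match; 2× Br (acyclic) → no; 1× F (acyclic) → no; 1× S (acyclic) → no; 1× C (acyclic) → no.
That gives 4 matching atoms.

4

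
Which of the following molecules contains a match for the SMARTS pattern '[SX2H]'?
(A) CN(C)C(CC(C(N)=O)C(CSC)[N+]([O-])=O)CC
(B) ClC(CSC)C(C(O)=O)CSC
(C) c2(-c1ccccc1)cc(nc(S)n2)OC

[SX2H] describes an aliphatic sulfur with two connections, one being H (a thiol).
(A) has a methylthio ether (-SCH3) but the sulfur has H0 (bonded to two carbons), not H1.
(B) has a methylthio ether (-SCH3) but the sulfur has H0 (bonded to two carbons), not H1.
(C) contains a thiol (-SH), which satisfies every atom and bond constraint.
So the answer is (C).

C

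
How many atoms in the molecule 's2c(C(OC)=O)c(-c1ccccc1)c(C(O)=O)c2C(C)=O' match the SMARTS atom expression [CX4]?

Check the 21 heavy atoms by environment: 1× s (aromatic, X2) → no; 10× c (aromatic, X3) → no; 3× C (X3) → no; 3× O (X1) → no; 2× C (X4) → match; 2× O (X2) → no.
That gives 2 matching atoms.

2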